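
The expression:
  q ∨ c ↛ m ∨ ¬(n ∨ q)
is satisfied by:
  {q: True, c: True, m: False, n: False}
  {q: True, m: False, c: False, n: False}
  {q: True, c: True, m: True, n: False}
  {q: True, m: True, c: False, n: False}
  {c: True, q: False, m: False, n: False}
  {q: False, m: False, c: False, n: False}
  {c: True, m: True, q: False, n: False}
  {m: True, q: False, c: False, n: False}
  {n: True, c: True, q: True, m: False}
  {n: True, q: True, m: False, c: False}
  {n: True, c: True, q: True, m: True}
  {n: True, q: True, m: True, c: False}
  {n: True, c: True, q: False, m: False}


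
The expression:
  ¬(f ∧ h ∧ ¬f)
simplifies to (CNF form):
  True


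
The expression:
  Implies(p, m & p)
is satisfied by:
  {m: True, p: False}
  {p: False, m: False}
  {p: True, m: True}


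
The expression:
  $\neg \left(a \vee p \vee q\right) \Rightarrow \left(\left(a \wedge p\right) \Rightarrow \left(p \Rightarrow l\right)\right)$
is always true.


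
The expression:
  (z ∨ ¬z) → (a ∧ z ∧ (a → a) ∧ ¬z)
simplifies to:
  False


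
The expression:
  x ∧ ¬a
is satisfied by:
  {x: True, a: False}


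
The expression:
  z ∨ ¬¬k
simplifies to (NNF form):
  k ∨ z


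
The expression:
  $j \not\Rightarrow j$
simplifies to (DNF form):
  $\text{False}$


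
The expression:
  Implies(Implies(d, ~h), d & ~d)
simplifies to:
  d & h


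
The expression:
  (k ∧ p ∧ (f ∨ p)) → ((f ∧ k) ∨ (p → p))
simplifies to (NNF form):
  True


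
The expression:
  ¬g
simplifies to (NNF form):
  ¬g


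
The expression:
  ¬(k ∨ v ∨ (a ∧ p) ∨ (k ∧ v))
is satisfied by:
  {p: False, a: False, v: False, k: False}
  {a: True, k: False, p: False, v: False}
  {p: True, k: False, a: False, v: False}


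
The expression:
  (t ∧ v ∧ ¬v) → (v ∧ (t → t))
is always true.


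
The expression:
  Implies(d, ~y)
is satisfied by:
  {d: False, y: False}
  {y: True, d: False}
  {d: True, y: False}


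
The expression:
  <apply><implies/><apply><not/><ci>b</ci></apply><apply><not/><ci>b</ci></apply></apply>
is always true.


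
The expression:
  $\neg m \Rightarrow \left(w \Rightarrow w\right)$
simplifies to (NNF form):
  $\text{True}$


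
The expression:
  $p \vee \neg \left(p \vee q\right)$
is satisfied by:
  {p: True, q: False}
  {q: False, p: False}
  {q: True, p: True}


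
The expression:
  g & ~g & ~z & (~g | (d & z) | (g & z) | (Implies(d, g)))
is never true.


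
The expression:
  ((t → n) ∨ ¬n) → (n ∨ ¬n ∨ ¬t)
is always true.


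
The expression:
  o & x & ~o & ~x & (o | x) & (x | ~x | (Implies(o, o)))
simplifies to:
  False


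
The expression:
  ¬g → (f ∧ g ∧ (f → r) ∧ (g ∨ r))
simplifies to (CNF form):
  g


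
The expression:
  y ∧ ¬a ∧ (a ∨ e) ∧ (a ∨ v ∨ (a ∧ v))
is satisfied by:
  {e: True, y: True, v: True, a: False}


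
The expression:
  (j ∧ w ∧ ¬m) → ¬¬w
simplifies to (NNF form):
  True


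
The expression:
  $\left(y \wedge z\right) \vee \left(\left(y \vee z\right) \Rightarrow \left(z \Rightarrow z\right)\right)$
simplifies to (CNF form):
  $\text{True}$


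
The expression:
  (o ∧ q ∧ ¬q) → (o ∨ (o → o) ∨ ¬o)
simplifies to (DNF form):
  True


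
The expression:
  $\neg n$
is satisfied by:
  {n: False}


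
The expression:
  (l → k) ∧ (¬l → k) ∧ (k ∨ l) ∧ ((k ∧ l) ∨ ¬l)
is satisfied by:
  {k: True}


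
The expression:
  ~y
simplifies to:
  ~y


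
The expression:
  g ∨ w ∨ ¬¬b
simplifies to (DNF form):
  b ∨ g ∨ w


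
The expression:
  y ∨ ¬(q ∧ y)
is always true.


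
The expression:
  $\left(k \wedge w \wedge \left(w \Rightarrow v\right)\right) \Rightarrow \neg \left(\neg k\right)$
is always true.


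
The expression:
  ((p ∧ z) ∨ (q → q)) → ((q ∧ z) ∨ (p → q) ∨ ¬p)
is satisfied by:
  {q: True, p: False}
  {p: False, q: False}
  {p: True, q: True}


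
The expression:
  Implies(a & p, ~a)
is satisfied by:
  {p: False, a: False}
  {a: True, p: False}
  {p: True, a: False}


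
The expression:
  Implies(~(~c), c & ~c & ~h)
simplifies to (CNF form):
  ~c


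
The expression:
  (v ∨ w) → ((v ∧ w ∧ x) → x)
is always true.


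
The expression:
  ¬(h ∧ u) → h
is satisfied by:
  {h: True}


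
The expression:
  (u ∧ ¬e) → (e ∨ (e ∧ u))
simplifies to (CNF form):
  e ∨ ¬u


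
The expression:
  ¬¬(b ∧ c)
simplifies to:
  b ∧ c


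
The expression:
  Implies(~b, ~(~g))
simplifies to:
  b | g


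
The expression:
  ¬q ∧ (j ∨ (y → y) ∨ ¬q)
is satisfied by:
  {q: False}


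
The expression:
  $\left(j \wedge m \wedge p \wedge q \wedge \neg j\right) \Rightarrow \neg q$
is always true.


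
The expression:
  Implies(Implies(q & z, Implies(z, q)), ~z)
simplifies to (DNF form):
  ~z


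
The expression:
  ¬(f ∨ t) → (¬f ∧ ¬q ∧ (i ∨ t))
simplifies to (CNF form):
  (f ∨ i ∨ t) ∧ (f ∨ t ∨ ¬q)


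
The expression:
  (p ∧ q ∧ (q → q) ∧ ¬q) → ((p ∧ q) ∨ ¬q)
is always true.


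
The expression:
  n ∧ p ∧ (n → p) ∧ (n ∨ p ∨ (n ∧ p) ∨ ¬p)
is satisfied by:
  {p: True, n: True}


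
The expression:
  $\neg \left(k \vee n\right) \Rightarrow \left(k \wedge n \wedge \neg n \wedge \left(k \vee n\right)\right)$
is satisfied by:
  {n: True, k: True}
  {n: True, k: False}
  {k: True, n: False}


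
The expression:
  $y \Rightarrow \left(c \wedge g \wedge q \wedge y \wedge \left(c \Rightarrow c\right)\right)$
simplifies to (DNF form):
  $\left(c \wedge g \wedge q\right) \vee \neg y$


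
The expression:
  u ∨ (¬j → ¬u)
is always true.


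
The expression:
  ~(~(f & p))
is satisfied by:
  {p: True, f: True}


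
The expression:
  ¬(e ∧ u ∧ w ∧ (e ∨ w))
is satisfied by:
  {w: False, e: False, u: False}
  {u: True, w: False, e: False}
  {e: True, w: False, u: False}
  {u: True, e: True, w: False}
  {w: True, u: False, e: False}
  {u: True, w: True, e: False}
  {e: True, w: True, u: False}


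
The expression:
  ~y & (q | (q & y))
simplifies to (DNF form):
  q & ~y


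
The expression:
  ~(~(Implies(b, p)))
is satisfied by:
  {p: True, b: False}
  {b: False, p: False}
  {b: True, p: True}


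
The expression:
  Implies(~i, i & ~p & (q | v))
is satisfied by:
  {i: True}


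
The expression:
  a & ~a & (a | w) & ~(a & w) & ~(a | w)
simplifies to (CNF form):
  False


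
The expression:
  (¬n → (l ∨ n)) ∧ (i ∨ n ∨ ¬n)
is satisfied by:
  {n: True, l: True}
  {n: True, l: False}
  {l: True, n: False}


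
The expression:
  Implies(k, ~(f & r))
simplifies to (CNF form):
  ~f | ~k | ~r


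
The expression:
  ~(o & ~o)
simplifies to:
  True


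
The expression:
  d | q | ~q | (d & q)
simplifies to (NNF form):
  True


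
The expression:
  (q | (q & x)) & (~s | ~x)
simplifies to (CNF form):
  q & (~s | ~x)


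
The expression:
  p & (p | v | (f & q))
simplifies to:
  p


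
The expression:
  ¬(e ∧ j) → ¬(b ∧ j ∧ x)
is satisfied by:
  {e: True, x: False, b: False, j: False}
  {e: False, x: False, b: False, j: False}
  {j: True, e: True, x: False, b: False}
  {j: True, e: False, x: False, b: False}
  {b: True, e: True, x: False, j: False}
  {b: True, e: False, x: False, j: False}
  {j: True, b: True, e: True, x: False}
  {j: True, b: True, e: False, x: False}
  {x: True, e: True, j: False, b: False}
  {x: True, e: False, j: False, b: False}
  {j: True, x: True, e: True, b: False}
  {j: True, x: True, e: False, b: False}
  {b: True, x: True, e: True, j: False}
  {b: True, x: True, e: False, j: False}
  {b: True, x: True, j: True, e: True}


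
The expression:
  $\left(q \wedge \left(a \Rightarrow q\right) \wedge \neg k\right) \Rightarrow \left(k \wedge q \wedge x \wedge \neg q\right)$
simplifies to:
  $k \vee \neg q$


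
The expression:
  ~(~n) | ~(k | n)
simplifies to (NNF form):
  n | ~k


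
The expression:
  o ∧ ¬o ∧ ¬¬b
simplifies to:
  False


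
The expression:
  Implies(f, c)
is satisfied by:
  {c: True, f: False}
  {f: False, c: False}
  {f: True, c: True}


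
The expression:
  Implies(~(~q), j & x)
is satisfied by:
  {j: True, x: True, q: False}
  {j: True, x: False, q: False}
  {x: True, j: False, q: False}
  {j: False, x: False, q: False}
  {q: True, j: True, x: True}


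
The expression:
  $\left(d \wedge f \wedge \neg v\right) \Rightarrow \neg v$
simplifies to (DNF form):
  $\text{True}$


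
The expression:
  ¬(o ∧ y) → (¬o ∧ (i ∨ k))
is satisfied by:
  {i: True, y: True, k: True, o: False}
  {i: True, y: True, o: False, k: False}
  {i: True, k: True, o: False, y: False}
  {i: True, o: False, k: False, y: False}
  {y: True, k: True, o: False, i: False}
  {k: True, y: False, o: False, i: False}
  {i: True, y: True, o: True, k: True}
  {i: True, y: True, o: True, k: False}
  {y: True, o: True, k: True, i: False}
  {y: True, o: True, i: False, k: False}


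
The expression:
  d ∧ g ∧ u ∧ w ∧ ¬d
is never true.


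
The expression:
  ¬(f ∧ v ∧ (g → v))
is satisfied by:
  {v: False, f: False}
  {f: True, v: False}
  {v: True, f: False}


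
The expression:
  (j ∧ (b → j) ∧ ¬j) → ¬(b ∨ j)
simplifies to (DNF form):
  True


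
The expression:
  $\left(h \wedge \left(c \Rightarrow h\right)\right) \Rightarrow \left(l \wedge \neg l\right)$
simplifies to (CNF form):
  $\neg h$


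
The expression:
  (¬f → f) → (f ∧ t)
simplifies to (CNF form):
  t ∨ ¬f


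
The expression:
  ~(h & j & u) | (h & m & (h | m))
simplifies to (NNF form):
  m | ~h | ~j | ~u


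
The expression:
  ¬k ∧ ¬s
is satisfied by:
  {k: False, s: False}


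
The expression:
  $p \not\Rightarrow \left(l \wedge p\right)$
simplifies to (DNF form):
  $p \wedge \neg l$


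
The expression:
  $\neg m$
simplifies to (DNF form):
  $\neg m$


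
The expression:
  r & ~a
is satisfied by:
  {r: True, a: False}


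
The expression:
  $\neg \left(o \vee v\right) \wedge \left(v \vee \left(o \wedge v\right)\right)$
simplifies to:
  $\text{False}$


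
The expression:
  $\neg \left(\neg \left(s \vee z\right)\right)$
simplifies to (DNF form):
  $s \vee z$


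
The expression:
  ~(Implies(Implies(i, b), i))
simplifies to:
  ~i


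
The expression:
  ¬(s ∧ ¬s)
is always true.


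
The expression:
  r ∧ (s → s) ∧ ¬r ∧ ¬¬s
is never true.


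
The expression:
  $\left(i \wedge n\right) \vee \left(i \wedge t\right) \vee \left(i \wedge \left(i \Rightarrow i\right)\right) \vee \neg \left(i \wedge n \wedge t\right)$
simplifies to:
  $\text{True}$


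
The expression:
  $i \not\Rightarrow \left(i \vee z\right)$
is never true.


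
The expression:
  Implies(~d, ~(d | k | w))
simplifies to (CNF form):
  (d | ~k) & (d | ~w)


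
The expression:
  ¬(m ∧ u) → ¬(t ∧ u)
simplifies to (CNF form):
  m ∨ ¬t ∨ ¬u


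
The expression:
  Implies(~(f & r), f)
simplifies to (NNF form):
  f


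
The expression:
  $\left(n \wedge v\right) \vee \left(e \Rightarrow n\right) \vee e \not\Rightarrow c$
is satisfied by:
  {n: True, c: False, e: False}
  {c: False, e: False, n: False}
  {e: True, n: True, c: False}
  {e: True, c: False, n: False}
  {n: True, c: True, e: False}
  {c: True, n: False, e: False}
  {e: True, c: True, n: True}


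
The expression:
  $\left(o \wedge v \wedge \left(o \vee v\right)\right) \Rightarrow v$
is always true.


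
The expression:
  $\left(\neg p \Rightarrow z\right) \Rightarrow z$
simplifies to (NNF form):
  $z \vee \neg p$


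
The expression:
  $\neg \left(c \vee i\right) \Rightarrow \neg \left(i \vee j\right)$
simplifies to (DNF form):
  $c \vee i \vee \neg j$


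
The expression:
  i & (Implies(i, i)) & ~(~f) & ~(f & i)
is never true.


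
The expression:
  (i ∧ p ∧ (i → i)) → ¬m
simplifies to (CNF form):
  ¬i ∨ ¬m ∨ ¬p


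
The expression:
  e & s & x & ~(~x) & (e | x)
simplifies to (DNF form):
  e & s & x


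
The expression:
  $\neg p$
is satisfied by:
  {p: False}


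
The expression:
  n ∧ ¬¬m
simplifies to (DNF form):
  m ∧ n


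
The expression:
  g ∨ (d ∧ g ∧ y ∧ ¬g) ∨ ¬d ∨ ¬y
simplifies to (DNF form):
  g ∨ ¬d ∨ ¬y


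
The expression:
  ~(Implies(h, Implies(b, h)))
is never true.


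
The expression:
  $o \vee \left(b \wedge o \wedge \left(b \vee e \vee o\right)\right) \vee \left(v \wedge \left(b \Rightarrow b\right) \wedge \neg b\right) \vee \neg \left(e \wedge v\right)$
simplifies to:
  $o \vee \neg b \vee \neg e \vee \neg v$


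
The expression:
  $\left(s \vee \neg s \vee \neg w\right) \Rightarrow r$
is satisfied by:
  {r: True}


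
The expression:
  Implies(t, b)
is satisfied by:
  {b: True, t: False}
  {t: False, b: False}
  {t: True, b: True}


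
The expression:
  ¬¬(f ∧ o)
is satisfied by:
  {f: True, o: True}


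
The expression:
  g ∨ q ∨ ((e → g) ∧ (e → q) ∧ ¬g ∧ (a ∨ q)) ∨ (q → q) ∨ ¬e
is always true.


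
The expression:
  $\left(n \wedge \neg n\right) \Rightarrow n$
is always true.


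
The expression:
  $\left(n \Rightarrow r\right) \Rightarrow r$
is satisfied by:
  {r: True, n: True}
  {r: True, n: False}
  {n: True, r: False}


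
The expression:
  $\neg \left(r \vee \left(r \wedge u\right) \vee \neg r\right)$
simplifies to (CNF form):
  $\text{False}$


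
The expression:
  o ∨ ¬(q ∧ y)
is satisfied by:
  {o: True, q: False, y: False}
  {q: False, y: False, o: False}
  {y: True, o: True, q: False}
  {y: True, q: False, o: False}
  {o: True, q: True, y: False}
  {q: True, o: False, y: False}
  {y: True, q: True, o: True}


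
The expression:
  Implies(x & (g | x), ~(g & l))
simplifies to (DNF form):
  ~g | ~l | ~x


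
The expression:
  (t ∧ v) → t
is always true.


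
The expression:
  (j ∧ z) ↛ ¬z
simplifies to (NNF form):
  j ∧ z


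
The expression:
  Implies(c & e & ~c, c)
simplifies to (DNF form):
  True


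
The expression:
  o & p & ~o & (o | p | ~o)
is never true.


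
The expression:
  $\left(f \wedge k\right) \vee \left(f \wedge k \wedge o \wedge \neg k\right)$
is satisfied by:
  {f: True, k: True}


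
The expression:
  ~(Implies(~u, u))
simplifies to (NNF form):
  ~u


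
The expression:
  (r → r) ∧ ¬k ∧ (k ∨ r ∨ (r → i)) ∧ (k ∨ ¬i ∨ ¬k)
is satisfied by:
  {k: False}


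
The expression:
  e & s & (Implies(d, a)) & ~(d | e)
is never true.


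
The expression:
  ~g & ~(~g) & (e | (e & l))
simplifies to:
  False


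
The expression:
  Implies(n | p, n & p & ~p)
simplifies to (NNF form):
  ~n & ~p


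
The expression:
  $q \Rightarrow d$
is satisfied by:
  {d: True, q: False}
  {q: False, d: False}
  {q: True, d: True}


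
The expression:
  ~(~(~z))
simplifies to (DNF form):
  ~z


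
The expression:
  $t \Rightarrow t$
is always true.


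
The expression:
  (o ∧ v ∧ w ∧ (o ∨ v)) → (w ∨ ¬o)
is always true.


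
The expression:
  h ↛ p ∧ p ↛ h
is never true.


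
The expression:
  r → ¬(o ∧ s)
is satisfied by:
  {s: False, o: False, r: False}
  {r: True, s: False, o: False}
  {o: True, s: False, r: False}
  {r: True, o: True, s: False}
  {s: True, r: False, o: False}
  {r: True, s: True, o: False}
  {o: True, s: True, r: False}


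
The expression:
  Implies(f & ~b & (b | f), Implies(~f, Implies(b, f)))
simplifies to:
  True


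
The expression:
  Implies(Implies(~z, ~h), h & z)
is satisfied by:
  {h: True}


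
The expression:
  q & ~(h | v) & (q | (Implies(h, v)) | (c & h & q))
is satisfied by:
  {q: True, v: False, h: False}


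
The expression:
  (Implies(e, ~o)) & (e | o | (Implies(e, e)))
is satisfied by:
  {e: False, o: False}
  {o: True, e: False}
  {e: True, o: False}


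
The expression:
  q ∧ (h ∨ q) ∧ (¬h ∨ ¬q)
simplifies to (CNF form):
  q ∧ ¬h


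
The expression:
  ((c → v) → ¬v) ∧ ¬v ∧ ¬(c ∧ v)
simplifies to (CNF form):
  ¬v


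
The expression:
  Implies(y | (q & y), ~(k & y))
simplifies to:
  ~k | ~y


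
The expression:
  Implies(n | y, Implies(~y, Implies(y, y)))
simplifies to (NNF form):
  True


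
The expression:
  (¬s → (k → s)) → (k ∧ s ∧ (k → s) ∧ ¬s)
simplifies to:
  k ∧ ¬s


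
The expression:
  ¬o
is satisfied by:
  {o: False}


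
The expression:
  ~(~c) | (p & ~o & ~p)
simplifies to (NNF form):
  c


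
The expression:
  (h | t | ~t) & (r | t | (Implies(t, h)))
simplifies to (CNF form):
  True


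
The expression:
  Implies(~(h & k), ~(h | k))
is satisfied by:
  {h: False, k: False}
  {k: True, h: True}


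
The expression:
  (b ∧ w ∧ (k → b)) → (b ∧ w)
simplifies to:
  True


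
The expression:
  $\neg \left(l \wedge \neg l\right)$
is always true.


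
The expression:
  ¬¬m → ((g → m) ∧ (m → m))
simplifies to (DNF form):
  True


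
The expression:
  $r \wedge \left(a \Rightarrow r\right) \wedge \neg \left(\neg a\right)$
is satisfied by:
  {r: True, a: True}


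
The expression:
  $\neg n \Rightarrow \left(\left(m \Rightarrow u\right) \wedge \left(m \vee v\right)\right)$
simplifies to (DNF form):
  $n \vee \left(m \wedge u\right) \vee \left(v \wedge \neg m\right)$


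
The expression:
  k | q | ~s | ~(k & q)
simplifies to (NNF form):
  True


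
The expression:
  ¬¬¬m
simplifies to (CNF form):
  ¬m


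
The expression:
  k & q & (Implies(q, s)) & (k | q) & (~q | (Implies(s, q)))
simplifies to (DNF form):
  k & q & s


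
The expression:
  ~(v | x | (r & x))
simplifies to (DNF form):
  ~v & ~x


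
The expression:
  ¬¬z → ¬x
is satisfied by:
  {z: False, x: False}
  {x: True, z: False}
  {z: True, x: False}


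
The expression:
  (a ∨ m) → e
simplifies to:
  e ∨ (¬a ∧ ¬m)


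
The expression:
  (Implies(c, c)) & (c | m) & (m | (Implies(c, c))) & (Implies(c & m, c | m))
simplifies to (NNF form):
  c | m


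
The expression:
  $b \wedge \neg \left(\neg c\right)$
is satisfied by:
  {c: True, b: True}


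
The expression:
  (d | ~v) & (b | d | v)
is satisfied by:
  {b: True, d: True, v: False}
  {d: True, v: False, b: False}
  {b: True, d: True, v: True}
  {d: True, v: True, b: False}
  {b: True, v: False, d: False}


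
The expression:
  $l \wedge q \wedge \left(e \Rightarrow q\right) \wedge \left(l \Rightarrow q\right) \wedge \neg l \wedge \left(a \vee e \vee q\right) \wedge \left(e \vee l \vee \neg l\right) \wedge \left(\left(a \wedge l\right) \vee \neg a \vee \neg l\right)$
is never true.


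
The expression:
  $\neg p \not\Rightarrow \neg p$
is never true.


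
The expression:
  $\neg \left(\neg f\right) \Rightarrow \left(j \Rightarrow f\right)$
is always true.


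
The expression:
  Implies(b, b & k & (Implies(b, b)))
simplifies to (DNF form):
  k | ~b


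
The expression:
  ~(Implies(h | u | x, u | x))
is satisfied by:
  {h: True, x: False, u: False}


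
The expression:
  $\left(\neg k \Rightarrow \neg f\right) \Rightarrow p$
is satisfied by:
  {p: True, f: True, k: False}
  {p: True, k: False, f: False}
  {p: True, f: True, k: True}
  {p: True, k: True, f: False}
  {f: True, k: False, p: False}


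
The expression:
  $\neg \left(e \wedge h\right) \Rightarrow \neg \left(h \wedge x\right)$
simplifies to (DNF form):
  $e \vee \neg h \vee \neg x$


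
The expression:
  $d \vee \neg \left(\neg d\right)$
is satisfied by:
  {d: True}


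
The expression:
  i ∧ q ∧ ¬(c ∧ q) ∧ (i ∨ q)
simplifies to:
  i ∧ q ∧ ¬c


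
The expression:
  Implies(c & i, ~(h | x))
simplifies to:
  ~c | ~i | (~h & ~x)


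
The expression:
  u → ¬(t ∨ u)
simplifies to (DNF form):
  ¬u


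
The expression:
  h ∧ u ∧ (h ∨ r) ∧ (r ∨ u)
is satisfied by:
  {h: True, u: True}


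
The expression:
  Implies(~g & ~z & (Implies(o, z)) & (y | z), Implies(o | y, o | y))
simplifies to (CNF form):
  True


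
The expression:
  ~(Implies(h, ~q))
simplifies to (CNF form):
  h & q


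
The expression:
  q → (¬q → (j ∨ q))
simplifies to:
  True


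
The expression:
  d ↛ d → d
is always true.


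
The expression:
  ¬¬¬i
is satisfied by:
  {i: False}


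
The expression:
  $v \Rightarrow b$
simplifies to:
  $b \vee \neg v$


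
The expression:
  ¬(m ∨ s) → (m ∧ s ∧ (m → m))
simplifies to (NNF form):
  m ∨ s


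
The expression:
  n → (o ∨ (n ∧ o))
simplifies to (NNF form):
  o ∨ ¬n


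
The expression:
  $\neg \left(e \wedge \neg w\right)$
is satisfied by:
  {w: True, e: False}
  {e: False, w: False}
  {e: True, w: True}


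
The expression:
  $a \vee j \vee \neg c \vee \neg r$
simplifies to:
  $a \vee j \vee \neg c \vee \neg r$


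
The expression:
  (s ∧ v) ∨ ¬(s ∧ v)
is always true.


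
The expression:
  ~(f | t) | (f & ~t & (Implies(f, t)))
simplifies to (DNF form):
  ~f & ~t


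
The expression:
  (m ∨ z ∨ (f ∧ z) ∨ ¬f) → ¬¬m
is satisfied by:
  {m: True, f: True, z: False}
  {m: True, z: False, f: False}
  {m: True, f: True, z: True}
  {m: True, z: True, f: False}
  {f: True, z: False, m: False}


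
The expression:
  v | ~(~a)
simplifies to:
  a | v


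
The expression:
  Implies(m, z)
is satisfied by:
  {z: True, m: False}
  {m: False, z: False}
  {m: True, z: True}


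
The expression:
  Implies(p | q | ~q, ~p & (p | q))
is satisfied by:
  {q: True, p: False}


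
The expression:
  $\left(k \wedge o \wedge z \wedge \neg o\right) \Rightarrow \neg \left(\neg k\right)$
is always true.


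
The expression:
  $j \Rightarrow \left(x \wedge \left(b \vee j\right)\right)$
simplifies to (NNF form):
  $x \vee \neg j$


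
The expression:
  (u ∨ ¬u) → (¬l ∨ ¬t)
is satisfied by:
  {l: False, t: False}
  {t: True, l: False}
  {l: True, t: False}


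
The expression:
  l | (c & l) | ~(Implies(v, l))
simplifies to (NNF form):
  l | v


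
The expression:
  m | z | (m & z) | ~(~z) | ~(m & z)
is always true.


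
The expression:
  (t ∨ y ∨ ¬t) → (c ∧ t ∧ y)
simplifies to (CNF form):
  c ∧ t ∧ y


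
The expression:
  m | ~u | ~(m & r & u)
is always true.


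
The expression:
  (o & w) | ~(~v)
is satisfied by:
  {o: True, v: True, w: True}
  {o: True, v: True, w: False}
  {v: True, w: True, o: False}
  {v: True, w: False, o: False}
  {o: True, w: True, v: False}


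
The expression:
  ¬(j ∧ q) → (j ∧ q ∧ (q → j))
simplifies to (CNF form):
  j ∧ q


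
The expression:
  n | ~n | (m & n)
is always true.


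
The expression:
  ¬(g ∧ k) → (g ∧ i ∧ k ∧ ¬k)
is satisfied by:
  {g: True, k: True}


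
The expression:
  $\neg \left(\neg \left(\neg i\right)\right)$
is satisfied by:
  {i: False}


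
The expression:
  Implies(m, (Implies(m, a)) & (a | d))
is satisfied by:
  {a: True, m: False}
  {m: False, a: False}
  {m: True, a: True}


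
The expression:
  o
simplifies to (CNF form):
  o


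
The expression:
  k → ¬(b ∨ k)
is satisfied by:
  {k: False}


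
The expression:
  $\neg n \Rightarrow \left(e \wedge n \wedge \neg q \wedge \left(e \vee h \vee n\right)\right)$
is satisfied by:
  {n: True}


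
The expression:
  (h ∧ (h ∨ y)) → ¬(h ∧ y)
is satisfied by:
  {h: False, y: False}
  {y: True, h: False}
  {h: True, y: False}


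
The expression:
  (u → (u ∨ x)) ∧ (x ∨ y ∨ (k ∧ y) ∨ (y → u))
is always true.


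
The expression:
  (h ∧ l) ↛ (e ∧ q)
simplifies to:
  h ∧ l ∧ (¬e ∨ ¬q)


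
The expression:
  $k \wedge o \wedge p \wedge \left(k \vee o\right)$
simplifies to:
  $k \wedge o \wedge p$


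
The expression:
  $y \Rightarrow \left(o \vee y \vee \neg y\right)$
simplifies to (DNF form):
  $\text{True}$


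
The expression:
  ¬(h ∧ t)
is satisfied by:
  {h: False, t: False}
  {t: True, h: False}
  {h: True, t: False}


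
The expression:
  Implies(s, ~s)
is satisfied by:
  {s: False}


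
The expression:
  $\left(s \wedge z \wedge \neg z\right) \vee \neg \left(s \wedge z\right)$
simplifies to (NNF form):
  $\neg s \vee \neg z$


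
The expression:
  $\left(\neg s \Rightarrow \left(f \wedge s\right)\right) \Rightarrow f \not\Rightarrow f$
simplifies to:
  $\neg s$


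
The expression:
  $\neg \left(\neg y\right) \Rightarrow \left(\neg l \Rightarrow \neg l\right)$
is always true.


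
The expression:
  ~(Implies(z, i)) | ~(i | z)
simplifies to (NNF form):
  ~i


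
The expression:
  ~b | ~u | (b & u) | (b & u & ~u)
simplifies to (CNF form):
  True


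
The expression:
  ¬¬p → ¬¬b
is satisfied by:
  {b: True, p: False}
  {p: False, b: False}
  {p: True, b: True}


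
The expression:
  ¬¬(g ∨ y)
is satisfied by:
  {y: True, g: True}
  {y: True, g: False}
  {g: True, y: False}


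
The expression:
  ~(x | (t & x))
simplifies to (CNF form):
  ~x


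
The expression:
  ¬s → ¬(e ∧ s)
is always true.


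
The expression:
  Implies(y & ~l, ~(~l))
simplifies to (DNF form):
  l | ~y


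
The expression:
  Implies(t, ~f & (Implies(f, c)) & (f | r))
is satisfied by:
  {r: True, f: False, t: False}
  {f: False, t: False, r: False}
  {r: True, f: True, t: False}
  {f: True, r: False, t: False}
  {t: True, r: True, f: False}


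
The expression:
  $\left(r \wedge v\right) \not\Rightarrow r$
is never true.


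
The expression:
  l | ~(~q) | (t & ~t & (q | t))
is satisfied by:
  {q: True, l: True}
  {q: True, l: False}
  {l: True, q: False}


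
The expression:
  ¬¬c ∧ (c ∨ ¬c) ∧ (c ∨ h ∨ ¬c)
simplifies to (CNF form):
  c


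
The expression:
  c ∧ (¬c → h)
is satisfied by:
  {c: True}


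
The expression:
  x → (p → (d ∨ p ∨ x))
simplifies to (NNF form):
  True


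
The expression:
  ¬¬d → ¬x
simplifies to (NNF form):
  ¬d ∨ ¬x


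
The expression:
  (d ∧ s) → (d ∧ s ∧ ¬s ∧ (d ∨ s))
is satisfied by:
  {s: False, d: False}
  {d: True, s: False}
  {s: True, d: False}


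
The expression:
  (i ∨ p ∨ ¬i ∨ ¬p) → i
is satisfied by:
  {i: True}


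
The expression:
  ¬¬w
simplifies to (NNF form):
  w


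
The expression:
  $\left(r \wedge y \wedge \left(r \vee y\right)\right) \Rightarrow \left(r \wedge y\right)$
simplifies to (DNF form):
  $\text{True}$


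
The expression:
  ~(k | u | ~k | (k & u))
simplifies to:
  False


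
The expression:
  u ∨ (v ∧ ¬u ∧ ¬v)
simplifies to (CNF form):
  u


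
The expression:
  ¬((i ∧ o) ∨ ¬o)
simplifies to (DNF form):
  o ∧ ¬i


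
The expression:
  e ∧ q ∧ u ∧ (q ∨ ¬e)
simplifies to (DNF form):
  e ∧ q ∧ u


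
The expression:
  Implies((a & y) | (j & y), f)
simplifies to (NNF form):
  f | ~y | (~a & ~j)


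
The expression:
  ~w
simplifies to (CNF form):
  ~w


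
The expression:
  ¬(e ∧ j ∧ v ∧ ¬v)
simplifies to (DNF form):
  True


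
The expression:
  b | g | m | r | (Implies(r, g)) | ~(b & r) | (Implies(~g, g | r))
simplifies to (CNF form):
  True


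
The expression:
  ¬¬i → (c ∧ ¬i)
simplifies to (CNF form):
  ¬i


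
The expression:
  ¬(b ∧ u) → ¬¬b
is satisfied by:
  {b: True}


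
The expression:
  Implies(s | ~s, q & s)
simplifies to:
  q & s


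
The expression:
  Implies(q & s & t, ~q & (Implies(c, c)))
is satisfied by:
  {s: False, t: False, q: False}
  {q: True, s: False, t: False}
  {t: True, s: False, q: False}
  {q: True, t: True, s: False}
  {s: True, q: False, t: False}
  {q: True, s: True, t: False}
  {t: True, s: True, q: False}


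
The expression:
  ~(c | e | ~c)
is never true.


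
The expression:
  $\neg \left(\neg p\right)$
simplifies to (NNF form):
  $p$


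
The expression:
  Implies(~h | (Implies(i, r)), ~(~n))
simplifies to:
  n | (h & i & ~r)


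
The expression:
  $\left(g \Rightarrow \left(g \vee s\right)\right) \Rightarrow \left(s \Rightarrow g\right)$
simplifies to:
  $g \vee \neg s$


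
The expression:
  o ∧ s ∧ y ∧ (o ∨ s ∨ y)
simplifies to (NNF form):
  o ∧ s ∧ y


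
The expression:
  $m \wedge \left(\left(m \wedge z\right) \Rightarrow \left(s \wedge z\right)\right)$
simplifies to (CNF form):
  $m \wedge \left(s \vee \neg z\right)$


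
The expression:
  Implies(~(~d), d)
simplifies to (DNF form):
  True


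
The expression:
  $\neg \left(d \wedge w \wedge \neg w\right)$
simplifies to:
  $\text{True}$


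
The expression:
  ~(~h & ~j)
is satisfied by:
  {h: True, j: True}
  {h: True, j: False}
  {j: True, h: False}


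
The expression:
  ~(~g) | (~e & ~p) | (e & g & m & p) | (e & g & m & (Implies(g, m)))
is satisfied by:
  {g: True, e: False, p: False}
  {g: True, p: True, e: False}
  {g: True, e: True, p: False}
  {g: True, p: True, e: True}
  {p: False, e: False, g: False}


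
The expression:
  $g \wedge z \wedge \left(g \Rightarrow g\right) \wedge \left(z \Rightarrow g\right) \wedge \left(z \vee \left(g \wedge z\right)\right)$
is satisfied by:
  {z: True, g: True}


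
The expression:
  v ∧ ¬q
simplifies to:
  v ∧ ¬q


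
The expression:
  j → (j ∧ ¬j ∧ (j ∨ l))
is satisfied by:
  {j: False}


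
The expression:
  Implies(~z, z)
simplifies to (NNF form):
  z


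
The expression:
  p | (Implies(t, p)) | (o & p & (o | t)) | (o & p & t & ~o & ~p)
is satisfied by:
  {p: True, t: False}
  {t: False, p: False}
  {t: True, p: True}


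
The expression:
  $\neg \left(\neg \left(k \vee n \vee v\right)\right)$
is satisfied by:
  {n: True, k: True, v: True}
  {n: True, k: True, v: False}
  {n: True, v: True, k: False}
  {n: True, v: False, k: False}
  {k: True, v: True, n: False}
  {k: True, v: False, n: False}
  {v: True, k: False, n: False}


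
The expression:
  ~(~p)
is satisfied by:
  {p: True}


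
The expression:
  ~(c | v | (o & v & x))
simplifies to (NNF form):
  ~c & ~v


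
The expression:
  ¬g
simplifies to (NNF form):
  ¬g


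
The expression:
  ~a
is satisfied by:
  {a: False}


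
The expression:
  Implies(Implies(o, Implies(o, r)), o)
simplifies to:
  o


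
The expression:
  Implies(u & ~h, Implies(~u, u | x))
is always true.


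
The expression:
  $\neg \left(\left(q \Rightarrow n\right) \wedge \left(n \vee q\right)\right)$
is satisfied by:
  {n: False}


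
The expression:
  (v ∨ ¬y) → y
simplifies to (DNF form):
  y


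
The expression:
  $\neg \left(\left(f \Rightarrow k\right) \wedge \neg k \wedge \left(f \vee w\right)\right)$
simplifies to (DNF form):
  $f \vee k \vee \neg w$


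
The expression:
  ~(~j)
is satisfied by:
  {j: True}


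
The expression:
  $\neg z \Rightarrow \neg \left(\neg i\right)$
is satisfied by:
  {i: True, z: True}
  {i: True, z: False}
  {z: True, i: False}


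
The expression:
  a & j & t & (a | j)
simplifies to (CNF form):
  a & j & t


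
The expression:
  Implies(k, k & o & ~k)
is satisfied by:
  {k: False}


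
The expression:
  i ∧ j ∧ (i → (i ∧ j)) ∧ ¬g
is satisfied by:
  {i: True, j: True, g: False}


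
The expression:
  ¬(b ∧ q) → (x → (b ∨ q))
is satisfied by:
  {b: True, q: True, x: False}
  {b: True, q: False, x: False}
  {q: True, b: False, x: False}
  {b: False, q: False, x: False}
  {b: True, x: True, q: True}
  {b: True, x: True, q: False}
  {x: True, q: True, b: False}


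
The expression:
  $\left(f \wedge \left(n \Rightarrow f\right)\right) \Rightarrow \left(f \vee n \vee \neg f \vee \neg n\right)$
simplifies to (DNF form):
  $\text{True}$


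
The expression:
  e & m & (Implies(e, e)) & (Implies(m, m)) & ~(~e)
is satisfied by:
  {m: True, e: True}


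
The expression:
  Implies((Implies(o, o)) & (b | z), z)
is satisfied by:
  {z: True, b: False}
  {b: False, z: False}
  {b: True, z: True}


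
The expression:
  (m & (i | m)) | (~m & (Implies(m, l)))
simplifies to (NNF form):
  True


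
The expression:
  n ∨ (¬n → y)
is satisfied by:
  {n: True, y: True}
  {n: True, y: False}
  {y: True, n: False}


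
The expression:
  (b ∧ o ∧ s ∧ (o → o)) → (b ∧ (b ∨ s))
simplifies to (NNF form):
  True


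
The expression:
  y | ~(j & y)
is always true.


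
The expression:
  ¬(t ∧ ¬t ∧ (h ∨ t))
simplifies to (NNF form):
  True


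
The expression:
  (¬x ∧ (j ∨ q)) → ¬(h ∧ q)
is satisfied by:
  {x: True, h: False, q: False}
  {h: False, q: False, x: False}
  {x: True, q: True, h: False}
  {q: True, h: False, x: False}
  {x: True, h: True, q: False}
  {h: True, x: False, q: False}
  {x: True, q: True, h: True}


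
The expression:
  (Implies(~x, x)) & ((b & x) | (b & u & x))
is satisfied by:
  {b: True, x: True}


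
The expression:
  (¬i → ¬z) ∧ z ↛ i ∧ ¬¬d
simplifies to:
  False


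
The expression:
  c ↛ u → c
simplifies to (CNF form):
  True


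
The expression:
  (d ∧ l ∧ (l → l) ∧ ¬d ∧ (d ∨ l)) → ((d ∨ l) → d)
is always true.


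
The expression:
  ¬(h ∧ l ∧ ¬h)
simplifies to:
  True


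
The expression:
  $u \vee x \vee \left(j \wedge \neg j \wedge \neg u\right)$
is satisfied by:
  {x: True, u: True}
  {x: True, u: False}
  {u: True, x: False}


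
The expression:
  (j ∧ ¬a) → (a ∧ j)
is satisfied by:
  {a: True, j: False}
  {j: False, a: False}
  {j: True, a: True}


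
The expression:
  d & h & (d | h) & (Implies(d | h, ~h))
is never true.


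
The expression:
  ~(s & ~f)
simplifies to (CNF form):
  f | ~s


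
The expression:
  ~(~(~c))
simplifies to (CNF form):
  ~c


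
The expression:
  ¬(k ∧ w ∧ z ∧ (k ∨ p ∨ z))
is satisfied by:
  {w: False, k: False, z: False}
  {z: True, w: False, k: False}
  {k: True, w: False, z: False}
  {z: True, k: True, w: False}
  {w: True, z: False, k: False}
  {z: True, w: True, k: False}
  {k: True, w: True, z: False}


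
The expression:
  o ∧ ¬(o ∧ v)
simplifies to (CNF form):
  o ∧ ¬v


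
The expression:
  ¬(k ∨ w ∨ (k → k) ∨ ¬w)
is never true.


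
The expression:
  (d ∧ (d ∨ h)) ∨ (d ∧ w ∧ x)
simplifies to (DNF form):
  d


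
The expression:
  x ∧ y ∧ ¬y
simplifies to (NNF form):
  False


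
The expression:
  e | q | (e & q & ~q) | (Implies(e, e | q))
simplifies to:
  True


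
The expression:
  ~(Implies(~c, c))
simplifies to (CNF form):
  ~c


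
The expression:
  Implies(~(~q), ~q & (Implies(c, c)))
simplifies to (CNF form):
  ~q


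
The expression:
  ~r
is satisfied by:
  {r: False}


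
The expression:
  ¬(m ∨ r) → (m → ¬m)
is always true.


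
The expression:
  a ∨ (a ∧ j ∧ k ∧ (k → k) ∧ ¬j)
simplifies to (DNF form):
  a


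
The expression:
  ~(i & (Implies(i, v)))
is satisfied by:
  {v: False, i: False}
  {i: True, v: False}
  {v: True, i: False}


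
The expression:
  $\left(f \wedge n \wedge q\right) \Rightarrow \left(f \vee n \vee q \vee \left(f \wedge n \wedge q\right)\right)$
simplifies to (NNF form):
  $\text{True}$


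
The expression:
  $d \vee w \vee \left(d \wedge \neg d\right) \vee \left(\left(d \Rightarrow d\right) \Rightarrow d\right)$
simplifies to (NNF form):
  $d \vee w$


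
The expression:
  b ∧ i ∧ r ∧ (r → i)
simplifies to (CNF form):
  b ∧ i ∧ r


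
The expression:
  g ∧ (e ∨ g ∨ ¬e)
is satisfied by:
  {g: True}


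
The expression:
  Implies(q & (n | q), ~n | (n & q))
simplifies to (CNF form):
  True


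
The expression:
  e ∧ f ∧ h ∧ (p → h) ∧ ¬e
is never true.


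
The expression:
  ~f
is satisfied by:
  {f: False}


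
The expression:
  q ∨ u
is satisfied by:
  {q: True, u: True}
  {q: True, u: False}
  {u: True, q: False}


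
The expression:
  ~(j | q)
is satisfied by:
  {q: False, j: False}


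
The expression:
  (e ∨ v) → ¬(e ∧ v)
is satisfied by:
  {v: False, e: False}
  {e: True, v: False}
  {v: True, e: False}


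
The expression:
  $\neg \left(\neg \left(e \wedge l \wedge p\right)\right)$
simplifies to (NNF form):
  $e \wedge l \wedge p$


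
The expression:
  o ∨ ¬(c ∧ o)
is always true.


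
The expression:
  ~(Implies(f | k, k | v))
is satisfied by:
  {f: True, v: False, k: False}


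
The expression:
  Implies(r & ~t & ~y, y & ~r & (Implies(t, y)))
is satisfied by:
  {y: True, t: True, r: False}
  {y: True, t: False, r: False}
  {t: True, y: False, r: False}
  {y: False, t: False, r: False}
  {r: True, y: True, t: True}
  {r: True, y: True, t: False}
  {r: True, t: True, y: False}


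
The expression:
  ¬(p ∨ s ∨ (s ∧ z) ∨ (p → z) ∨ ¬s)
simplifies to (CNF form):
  False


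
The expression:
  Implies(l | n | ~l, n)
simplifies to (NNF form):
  n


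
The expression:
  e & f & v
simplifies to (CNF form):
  e & f & v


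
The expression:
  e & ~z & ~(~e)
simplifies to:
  e & ~z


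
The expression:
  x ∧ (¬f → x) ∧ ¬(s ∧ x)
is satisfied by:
  {x: True, s: False}


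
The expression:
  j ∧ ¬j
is never true.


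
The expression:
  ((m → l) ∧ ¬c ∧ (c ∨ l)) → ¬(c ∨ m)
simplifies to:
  c ∨ ¬l ∨ ¬m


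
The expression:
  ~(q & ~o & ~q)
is always true.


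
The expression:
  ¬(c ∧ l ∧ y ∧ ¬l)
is always true.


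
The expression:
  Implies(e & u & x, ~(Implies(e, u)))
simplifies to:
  ~e | ~u | ~x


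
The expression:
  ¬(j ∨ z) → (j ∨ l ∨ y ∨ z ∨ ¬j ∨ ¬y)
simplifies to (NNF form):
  True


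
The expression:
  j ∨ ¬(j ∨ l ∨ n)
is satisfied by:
  {j: True, n: False, l: False}
  {l: True, j: True, n: False}
  {j: True, n: True, l: False}
  {l: True, j: True, n: True}
  {l: False, n: False, j: False}


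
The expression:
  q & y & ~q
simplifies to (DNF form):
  False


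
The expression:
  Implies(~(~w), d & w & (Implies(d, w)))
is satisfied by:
  {d: True, w: False}
  {w: False, d: False}
  {w: True, d: True}
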